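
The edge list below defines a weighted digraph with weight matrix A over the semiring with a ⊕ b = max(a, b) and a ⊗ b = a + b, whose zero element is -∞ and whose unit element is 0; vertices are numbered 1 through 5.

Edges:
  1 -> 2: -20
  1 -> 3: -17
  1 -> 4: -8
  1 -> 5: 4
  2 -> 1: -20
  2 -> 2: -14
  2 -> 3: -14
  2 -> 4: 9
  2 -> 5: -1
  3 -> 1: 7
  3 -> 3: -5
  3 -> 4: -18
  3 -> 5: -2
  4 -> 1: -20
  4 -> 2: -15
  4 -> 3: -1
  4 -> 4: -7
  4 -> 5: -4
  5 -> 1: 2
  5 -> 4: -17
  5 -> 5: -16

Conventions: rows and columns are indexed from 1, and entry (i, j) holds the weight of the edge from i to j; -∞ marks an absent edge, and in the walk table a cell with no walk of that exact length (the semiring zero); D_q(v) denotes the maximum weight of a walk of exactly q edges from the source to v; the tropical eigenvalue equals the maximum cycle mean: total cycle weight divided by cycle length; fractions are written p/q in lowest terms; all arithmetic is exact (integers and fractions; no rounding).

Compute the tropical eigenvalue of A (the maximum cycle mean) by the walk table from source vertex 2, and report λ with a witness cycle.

q=0: [-∞, 0, -∞, -∞, -∞]
q=1: [-20, -14, -14, 9, -1]
q=2: [1, -6, 8, 2, 5]
q=3: [15, -13, 3, 3, 6]
q=4: [10, -5, 2, 7, 19]
q=5: [21, -8, 6, 4, 14]
Optimal cycle mean attained by: cycle 1->5->1, total 4 + 2, length 2.
Answer: λ = 3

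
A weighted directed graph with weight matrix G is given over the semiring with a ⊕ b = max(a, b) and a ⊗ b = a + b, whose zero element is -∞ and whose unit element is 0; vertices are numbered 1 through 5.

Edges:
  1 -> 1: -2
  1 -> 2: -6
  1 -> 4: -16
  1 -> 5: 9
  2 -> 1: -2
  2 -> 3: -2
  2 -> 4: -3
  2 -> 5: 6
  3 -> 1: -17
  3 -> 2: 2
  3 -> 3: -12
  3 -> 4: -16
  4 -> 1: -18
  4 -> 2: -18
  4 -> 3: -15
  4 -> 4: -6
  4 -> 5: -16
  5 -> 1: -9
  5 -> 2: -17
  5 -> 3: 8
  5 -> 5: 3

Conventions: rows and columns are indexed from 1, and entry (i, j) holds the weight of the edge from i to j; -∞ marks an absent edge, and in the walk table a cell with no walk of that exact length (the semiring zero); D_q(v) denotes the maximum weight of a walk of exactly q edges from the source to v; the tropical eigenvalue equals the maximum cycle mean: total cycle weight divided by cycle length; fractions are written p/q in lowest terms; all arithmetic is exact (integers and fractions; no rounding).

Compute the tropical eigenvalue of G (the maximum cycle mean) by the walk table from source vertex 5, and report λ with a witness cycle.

q=0: [-∞, -∞, -∞, -∞, 0]
q=1: [-9, -17, 8, -∞, 3]
q=2: [-6, 10, 11, -8, 6]
q=3: [8, 13, 14, 7, 16]
q=4: [11, 16, 24, 10, 19]
q=5: [14, 26, 27, 13, 22]
Optimal cycle mean attained by: cycle 2->5->3->2, total 6 + 8 + 2, length 3.
Answer: λ = 16/3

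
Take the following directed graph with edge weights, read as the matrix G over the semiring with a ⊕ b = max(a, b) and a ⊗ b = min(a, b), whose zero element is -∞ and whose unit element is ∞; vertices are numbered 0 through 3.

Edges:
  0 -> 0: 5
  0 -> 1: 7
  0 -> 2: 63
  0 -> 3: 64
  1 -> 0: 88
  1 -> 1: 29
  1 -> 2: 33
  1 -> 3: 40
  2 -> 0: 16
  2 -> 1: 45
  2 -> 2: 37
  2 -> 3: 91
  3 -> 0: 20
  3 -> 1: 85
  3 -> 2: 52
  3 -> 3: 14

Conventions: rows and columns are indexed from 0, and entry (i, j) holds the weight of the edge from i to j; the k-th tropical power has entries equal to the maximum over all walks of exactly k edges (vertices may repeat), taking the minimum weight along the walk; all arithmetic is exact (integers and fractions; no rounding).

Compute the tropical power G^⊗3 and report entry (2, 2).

G^⊗2:
  [20, 64, 52, 63]
  [29, 40, 63, 64]
  [45, 85, 52, 40]
  [85, 45, 37, 52]
G^⊗3:
  [64, 63, 52, 52]
  [40, 64, 52, 63]
  [85, 45, 45, 52]
  [45, 52, 63, 64]
Key observation: the optimum is the walk 2->1->0->2, with weight 45 min 88 min 63 = 45.
Optimal value attained by: walk 2->1->0->2.
Answer: (G^⊗3)[2][2] = 45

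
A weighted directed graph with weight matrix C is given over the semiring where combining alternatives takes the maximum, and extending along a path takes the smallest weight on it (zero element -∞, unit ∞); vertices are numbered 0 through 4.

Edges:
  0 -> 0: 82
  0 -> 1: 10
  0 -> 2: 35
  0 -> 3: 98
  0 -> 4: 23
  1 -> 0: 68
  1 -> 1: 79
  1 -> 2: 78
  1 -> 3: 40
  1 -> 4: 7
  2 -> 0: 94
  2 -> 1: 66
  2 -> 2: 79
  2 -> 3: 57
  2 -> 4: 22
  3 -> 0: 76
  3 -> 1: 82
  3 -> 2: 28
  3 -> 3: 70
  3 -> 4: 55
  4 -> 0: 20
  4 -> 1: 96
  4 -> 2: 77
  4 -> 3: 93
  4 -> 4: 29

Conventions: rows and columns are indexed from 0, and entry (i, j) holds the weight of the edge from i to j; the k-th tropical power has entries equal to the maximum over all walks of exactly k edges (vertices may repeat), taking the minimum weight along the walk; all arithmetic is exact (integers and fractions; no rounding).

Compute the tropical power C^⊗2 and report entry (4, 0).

C^⊗2:
  [82, 82, 35, 82, 55]
  [78, 79, 78, 68, 40]
  [82, 66, 79, 94, 55]
  [76, 79, 78, 76, 55]
  [77, 82, 78, 70, 55]
Key observation: the optimum is the walk 4->2->0, with weight 77 min 94 = 77.
Optimal value attained by: walk 4->2->0.
Answer: (C^⊗2)[4][0] = 77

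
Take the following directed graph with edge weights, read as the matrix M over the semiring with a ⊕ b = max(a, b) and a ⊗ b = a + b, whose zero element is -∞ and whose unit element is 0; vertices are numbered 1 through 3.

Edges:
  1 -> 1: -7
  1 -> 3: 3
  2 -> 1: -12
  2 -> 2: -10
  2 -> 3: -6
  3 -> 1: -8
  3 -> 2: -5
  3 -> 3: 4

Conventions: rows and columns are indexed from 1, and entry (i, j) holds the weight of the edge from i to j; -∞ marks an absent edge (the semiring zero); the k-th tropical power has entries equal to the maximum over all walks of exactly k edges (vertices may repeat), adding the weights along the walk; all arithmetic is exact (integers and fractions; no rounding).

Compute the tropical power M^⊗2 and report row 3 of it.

M^⊗2:
  [-5, -2, 7]
  [-14, -11, -2]
  [-4, -1, 8]
Answer: row 3 of M^⊗2 = [-4, -1, 8]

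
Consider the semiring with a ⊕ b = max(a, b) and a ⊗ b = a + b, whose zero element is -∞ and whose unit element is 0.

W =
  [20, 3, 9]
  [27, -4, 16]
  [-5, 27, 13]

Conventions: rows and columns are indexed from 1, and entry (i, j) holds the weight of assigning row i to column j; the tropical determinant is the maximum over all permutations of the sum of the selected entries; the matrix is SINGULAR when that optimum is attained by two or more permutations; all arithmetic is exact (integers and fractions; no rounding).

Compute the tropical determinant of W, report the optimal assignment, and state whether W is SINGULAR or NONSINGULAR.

σ = (1, 2, 3): 20 + (-4) + 13 = 29
σ = (1, 3, 2): 20 + 16 + 27 = 63
σ = (2, 1, 3): 3 + 27 + 13 = 43
σ = (2, 3, 1): 3 + 16 + (-5) = 14
σ = (3, 1, 2): 9 + 27 + 27 = 63
σ = (3, 2, 1): 9 + (-4) + (-5) = 0
Optimal value attained by: σ = (1, 3, 2).
Answer: det⊕(W) = 63; verdict: SINGULAR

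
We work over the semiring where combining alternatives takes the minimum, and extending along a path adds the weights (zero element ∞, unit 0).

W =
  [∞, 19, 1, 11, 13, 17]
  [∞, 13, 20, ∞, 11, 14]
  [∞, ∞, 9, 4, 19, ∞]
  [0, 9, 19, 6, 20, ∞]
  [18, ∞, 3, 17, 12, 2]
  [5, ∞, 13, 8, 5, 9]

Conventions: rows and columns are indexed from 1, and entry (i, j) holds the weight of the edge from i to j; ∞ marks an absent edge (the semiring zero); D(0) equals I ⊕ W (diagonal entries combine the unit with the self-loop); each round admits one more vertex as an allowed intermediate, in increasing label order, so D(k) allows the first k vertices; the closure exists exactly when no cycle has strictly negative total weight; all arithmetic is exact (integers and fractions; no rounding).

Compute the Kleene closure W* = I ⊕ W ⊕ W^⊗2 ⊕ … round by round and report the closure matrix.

D(0):
  [0, 19, 1, 11, 13, 17]
  [∞, 0, 20, ∞, 11, 14]
  [∞, ∞, 0, 4, 19, ∞]
  [0, 9, 19, 0, 20, ∞]
  [18, ∞, 3, 17, 0, 2]
  [5, ∞, 13, 8, 5, 0]
D(1):
  [0, 19, 1, 11, 13, 17]
  [∞, 0, 20, ∞, 11, 14]
  [∞, ∞, 0, 4, 19, ∞]
  [0, 9, 1, 0, 13, 17]
  [18, 37, 3, 17, 0, 2]
  [5, 24, 6, 8, 5, 0]
D(2):
  [0, 19, 1, 11, 13, 17]
  [∞, 0, 20, ∞, 11, 14]
  [∞, ∞, 0, 4, 19, ∞]
  [0, 9, 1, 0, 13, 17]
  [18, 37, 3, 17, 0, 2]
  [5, 24, 6, 8, 5, 0]
D(3):
  [0, 19, 1, 5, 13, 17]
  [∞, 0, 20, 24, 11, 14]
  [∞, ∞, 0, 4, 19, ∞]
  [0, 9, 1, 0, 13, 17]
  [18, 37, 3, 7, 0, 2]
  [5, 24, 6, 8, 5, 0]
D(4):
  [0, 14, 1, 5, 13, 17]
  [24, 0, 20, 24, 11, 14]
  [4, 13, 0, 4, 17, 21]
  [0, 9, 1, 0, 13, 17]
  [7, 16, 3, 7, 0, 2]
  [5, 17, 6, 8, 5, 0]
D(5):
  [0, 14, 1, 5, 13, 15]
  [18, 0, 14, 18, 11, 13]
  [4, 13, 0, 4, 17, 19]
  [0, 9, 1, 0, 13, 15]
  [7, 16, 3, 7, 0, 2]
  [5, 17, 6, 8, 5, 0]
D(6):
  [0, 14, 1, 5, 13, 15]
  [18, 0, 14, 18, 11, 13]
  [4, 13, 0, 4, 17, 19]
  [0, 9, 1, 0, 13, 15]
  [7, 16, 3, 7, 0, 2]
  [5, 17, 6, 8, 5, 0]
Answer: W* = [[0, 14, 1, 5, 13, 15], [18, 0, 14, 18, 11, 13], [4, 13, 0, 4, 17, 19], [0, 9, 1, 0, 13, 15], [7, 16, 3, 7, 0, 2], [5, 17, 6, 8, 5, 0]]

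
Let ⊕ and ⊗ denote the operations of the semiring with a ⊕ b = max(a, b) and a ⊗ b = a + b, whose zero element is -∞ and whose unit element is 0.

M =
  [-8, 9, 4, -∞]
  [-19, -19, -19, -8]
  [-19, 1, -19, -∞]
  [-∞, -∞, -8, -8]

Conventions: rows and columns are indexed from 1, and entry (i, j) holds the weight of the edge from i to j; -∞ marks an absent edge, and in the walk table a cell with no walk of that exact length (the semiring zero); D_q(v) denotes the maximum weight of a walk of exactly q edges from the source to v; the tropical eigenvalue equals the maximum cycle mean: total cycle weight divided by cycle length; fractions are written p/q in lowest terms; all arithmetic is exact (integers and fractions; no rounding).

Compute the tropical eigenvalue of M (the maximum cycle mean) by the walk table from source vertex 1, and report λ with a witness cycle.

q=0: [0, -∞, -∞, -∞]
q=1: [-8, 9, 4, -∞]
q=2: [-10, 5, -4, 1]
q=3: [-14, -1, -6, -3]
q=4: [-20, -5, -10, -9]
Optimal cycle mean attained by: cycle 1->3->2->1, total 4 + 1 + (-19), length 3.
Answer: λ = -14/3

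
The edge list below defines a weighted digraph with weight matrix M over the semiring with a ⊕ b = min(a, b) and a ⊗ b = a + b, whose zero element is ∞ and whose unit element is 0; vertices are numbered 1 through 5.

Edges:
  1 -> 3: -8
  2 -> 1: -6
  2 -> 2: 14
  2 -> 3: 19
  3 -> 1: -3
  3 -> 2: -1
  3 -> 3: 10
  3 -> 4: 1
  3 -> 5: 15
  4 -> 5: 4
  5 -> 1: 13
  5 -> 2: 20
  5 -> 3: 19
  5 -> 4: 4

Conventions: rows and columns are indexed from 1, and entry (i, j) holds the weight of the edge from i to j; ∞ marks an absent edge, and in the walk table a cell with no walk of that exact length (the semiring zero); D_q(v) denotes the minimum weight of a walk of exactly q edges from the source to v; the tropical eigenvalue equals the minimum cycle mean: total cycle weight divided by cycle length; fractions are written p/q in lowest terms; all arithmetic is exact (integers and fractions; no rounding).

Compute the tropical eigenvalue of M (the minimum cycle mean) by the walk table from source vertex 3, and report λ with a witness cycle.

q=0: [∞, ∞, 0, ∞, ∞]
q=1: [-3, -1, 10, 1, 15]
q=2: [-7, 9, -11, 11, 5]
q=3: [-14, -12, -15, -10, 4]
q=4: [-18, -16, -22, -14, -6]
q=5: [-25, -23, -26, -21, -10]
Optimal cycle mean attained by: cycle 1->3->1, total (-8) + (-3), length 2.
Answer: λ = -11/2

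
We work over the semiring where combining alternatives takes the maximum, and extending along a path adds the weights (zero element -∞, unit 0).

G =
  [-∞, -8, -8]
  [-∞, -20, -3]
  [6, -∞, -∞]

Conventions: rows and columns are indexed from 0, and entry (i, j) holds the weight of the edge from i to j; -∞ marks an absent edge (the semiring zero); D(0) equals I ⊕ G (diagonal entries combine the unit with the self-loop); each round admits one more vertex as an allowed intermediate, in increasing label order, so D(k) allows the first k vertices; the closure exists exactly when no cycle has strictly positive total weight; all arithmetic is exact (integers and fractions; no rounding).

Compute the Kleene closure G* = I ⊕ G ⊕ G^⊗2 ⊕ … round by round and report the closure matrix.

D(0):
  [0, -8, -8]
  [-∞, 0, -3]
  [6, -∞, 0]
D(1):
  [0, -8, -8]
  [-∞, 0, -3]
  [6, -2, 0]
D(2):
  [0, -8, -8]
  [-∞, 0, -3]
  [6, -2, 0]
D(3):
  [0, -8, -8]
  [3, 0, -3]
  [6, -2, 0]
Answer: G* = [[0, -8, -8], [3, 0, -3], [6, -2, 0]]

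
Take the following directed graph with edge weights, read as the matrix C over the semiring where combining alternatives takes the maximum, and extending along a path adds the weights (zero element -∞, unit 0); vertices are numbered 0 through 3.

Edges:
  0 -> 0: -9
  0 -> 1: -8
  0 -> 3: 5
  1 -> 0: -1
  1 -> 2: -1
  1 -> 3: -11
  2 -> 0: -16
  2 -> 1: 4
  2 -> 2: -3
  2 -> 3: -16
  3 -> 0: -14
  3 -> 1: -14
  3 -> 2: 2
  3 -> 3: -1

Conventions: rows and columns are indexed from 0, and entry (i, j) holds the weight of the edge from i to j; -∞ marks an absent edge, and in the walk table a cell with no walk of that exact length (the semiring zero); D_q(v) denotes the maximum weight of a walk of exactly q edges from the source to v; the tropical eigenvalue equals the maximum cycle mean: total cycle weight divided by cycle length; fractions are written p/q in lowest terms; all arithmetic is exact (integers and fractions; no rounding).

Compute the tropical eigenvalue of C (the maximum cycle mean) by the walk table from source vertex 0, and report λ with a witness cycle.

q=0: [0, -∞, -∞, -∞]
q=1: [-9, -8, -∞, 5]
q=2: [-9, -9, 7, 4]
q=3: [-9, 11, 6, 3]
q=4: [10, 10, 10, 2]
Optimal cycle mean attained by: cycle 0->3->2->1->0, total 5 + 2 + 4 + (-1), length 4.
Answer: λ = 5/2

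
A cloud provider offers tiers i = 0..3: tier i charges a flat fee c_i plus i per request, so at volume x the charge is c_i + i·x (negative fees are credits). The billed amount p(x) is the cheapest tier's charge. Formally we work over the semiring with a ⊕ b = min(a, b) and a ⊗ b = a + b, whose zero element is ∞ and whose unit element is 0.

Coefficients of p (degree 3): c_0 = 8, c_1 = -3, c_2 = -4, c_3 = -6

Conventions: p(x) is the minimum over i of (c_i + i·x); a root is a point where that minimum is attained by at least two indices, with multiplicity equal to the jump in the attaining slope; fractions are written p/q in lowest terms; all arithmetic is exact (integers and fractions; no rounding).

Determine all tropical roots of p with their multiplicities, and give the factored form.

hull edge (i=0, c=8) to (i=1, c=-3): slope -11, span 1
hull edge (i=1, c=-3) to (i=3, c=-6): slope -3/2, span 2
Factored form: p(x) = -6 ⊗ (x ⊕ 3/2) ⊗ (x ⊕ 3/2) ⊗ (x ⊕ 11)
Answer: roots = 3/2 (mult 2), 11 (mult 1)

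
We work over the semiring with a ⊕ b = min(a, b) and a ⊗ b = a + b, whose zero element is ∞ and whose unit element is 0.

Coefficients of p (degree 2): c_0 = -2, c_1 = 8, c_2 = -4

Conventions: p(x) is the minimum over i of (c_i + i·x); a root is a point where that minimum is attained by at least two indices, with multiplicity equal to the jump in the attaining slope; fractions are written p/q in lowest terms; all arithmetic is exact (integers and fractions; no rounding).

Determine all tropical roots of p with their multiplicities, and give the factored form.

hull edge (i=0, c=-2) to (i=2, c=-4): slope -1, span 2
Factored form: p(x) = -4 ⊗ (x ⊕ 1) ⊗ (x ⊕ 1)
Answer: roots = 1 (mult 2)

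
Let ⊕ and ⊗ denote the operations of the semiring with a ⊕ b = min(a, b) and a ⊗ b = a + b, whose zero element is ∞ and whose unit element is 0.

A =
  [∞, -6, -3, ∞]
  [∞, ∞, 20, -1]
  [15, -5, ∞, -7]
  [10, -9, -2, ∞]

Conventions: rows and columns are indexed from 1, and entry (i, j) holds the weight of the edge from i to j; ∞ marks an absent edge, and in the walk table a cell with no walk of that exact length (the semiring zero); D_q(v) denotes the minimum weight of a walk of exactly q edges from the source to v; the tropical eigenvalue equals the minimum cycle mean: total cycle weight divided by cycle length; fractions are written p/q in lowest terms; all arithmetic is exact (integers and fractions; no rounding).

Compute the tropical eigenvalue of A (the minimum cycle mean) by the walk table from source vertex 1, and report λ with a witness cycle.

q=0: [0, ∞, ∞, ∞]
q=1: [∞, -6, -3, ∞]
q=2: [12, -8, 14, -10]
q=3: [0, -19, -12, -9]
q=4: [1, -18, -11, -20]
Optimal cycle mean attained by: cycle 2->4->2, total (-1) + (-9), length 2.
Answer: λ = -5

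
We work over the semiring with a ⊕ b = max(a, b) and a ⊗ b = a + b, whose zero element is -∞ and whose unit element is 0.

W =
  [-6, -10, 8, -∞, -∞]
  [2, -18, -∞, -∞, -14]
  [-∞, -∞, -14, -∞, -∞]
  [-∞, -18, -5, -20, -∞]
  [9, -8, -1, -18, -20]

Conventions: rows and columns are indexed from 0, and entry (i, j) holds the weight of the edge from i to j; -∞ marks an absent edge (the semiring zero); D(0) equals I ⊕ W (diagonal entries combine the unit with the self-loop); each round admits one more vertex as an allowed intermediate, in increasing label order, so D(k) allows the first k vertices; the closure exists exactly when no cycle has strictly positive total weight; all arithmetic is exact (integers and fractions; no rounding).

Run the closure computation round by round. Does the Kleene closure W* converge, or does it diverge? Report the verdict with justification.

D(0):
  [0, -10, 8, -∞, -∞]
  [2, 0, -∞, -∞, -14]
  [-∞, -∞, 0, -∞, -∞]
  [-∞, -18, -5, 0, -∞]
  [9, -8, -1, -18, 0]
D(1):
  [0, -10, 8, -∞, -∞]
  [2, 0, 10, -∞, -14]
  [-∞, -∞, 0, -∞, -∞]
  [-∞, -18, -5, 0, -∞]
  [9, -1, 17, -18, 0]
D(2):
  [0, -10, 8, -∞, -24]
  [2, 0, 10, -∞, -14]
  [-∞, -∞, 0, -∞, -∞]
  [-16, -18, -5, 0, -32]
  [9, -1, 17, -18, 0]
D(3):
  [0, -10, 8, -∞, -24]
  [2, 0, 10, -∞, -14]
  [-∞, -∞, 0, -∞, -∞]
  [-16, -18, -5, 0, -32]
  [9, -1, 17, -18, 0]
D(4):
  [0, -10, 8, -∞, -24]
  [2, 0, 10, -∞, -14]
  [-∞, -∞, 0, -∞, -∞]
  [-16, -18, -5, 0, -32]
  [9, -1, 17, -18, 0]
D(5):
  [0, -10, 8, -42, -24]
  [2, 0, 10, -32, -14]
  [-∞, -∞, 0, -∞, -∞]
  [-16, -18, -5, 0, -32]
  [9, -1, 17, -18, 0]
Key observation: every diagonal entry stays at the unit through all rounds, so no improving cycle exists.
Answer: CONVERGES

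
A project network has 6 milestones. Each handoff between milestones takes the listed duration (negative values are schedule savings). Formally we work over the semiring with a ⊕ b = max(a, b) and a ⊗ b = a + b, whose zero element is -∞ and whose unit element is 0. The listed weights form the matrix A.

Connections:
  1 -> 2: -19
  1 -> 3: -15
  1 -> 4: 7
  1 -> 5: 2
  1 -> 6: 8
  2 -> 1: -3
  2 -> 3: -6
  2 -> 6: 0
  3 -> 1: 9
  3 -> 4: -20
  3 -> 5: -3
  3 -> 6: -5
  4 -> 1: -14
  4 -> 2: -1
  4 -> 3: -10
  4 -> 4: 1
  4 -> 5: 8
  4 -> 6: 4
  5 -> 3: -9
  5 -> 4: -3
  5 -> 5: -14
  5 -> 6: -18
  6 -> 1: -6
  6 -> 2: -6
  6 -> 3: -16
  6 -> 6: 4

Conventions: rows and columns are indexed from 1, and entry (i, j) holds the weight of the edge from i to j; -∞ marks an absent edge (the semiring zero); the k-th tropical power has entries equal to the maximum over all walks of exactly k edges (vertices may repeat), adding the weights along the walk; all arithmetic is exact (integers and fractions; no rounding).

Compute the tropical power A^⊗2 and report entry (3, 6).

A^⊗2:
  [2, 6, -3, 8, 15, 12]
  [3, -6, -16, 4, -1, 5]
  [-11, -10, -6, 16, 11, 17]
  [-1, 0, -1, 5, 9, 8]
  [0, -4, -13, -2, 5, 1]
  [-2, -2, -12, 1, -4, 8]
Key observation: the optimum is the walk 3->1->6, with weight 9 + 8 = 17.
Optimal value attained by: walk 3->1->6.
Answer: (A^⊗2)[3][6] = 17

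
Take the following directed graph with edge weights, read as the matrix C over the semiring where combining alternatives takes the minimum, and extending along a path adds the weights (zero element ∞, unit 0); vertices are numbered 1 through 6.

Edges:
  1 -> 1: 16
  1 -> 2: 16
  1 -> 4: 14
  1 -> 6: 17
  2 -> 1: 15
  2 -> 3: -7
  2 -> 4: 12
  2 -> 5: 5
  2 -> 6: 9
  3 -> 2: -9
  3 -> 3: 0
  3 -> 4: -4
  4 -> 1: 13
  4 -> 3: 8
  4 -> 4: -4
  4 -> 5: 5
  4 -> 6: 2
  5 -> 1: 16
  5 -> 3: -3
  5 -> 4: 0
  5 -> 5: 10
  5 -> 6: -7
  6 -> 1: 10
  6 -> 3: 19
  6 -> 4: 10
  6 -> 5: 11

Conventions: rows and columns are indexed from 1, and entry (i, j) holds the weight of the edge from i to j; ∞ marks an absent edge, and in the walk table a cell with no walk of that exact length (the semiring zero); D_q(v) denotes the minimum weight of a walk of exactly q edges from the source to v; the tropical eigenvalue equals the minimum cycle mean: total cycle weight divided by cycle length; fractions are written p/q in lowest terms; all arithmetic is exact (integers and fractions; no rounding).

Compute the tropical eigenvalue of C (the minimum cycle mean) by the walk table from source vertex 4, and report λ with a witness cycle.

q=0: [∞, ∞, ∞, 0, ∞, ∞]
q=1: [13, ∞, 8, -4, 5, 2]
q=2: [9, -1, 2, -8, 1, -2]
q=3: [5, -7, -8, -12, -3, -6]
q=4: [1, -17, -14, -16, -7, -10]
q=5: [-3, -23, -24, -20, -12, -14]
q=6: [-8, -33, -30, -28, -18, -19]
Optimal cycle mean attained by: cycle 2->3->2, total (-7) + (-9), length 2.
Answer: λ = -8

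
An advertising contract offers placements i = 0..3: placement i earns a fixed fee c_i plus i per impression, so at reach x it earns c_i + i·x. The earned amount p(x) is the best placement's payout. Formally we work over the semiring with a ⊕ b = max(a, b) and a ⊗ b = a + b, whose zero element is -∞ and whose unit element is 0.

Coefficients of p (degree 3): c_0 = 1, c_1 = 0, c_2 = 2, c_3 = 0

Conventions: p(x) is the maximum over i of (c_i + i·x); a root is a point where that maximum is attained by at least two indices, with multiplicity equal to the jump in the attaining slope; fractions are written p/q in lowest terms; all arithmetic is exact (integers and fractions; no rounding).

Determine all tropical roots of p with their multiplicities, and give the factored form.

hull edge (i=0, c=1) to (i=2, c=2): slope 1/2, span 2
hull edge (i=2, c=2) to (i=3, c=0): slope -2, span 1
Factored form: p(x) = 0 ⊗ (x ⊕ (-1/2)) ⊗ (x ⊕ (-1/2)) ⊗ (x ⊕ 2)
Answer: roots = -1/2 (mult 2), 2 (mult 1)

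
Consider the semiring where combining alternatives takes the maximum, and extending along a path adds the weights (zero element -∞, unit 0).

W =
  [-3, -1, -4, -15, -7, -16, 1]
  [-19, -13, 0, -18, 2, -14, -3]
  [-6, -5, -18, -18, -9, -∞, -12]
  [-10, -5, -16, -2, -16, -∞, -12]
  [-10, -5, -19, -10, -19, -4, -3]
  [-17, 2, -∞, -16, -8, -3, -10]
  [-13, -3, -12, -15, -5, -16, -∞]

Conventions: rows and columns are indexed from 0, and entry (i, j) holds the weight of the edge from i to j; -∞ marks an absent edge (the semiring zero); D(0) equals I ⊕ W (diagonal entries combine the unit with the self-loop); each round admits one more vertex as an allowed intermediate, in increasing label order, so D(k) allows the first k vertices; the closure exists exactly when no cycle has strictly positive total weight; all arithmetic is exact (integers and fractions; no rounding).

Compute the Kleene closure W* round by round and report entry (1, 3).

D(0):
  [0, -1, -4, -15, -7, -16, 1]
  [-19, 0, 0, -18, 2, -14, -3]
  [-6, -5, 0, -18, -9, -∞, -12]
  [-10, -5, -16, 0, -16, -∞, -12]
  [-10, -5, -19, -10, 0, -4, -3]
  [-17, 2, -∞, -16, -8, 0, -10]
  [-13, -3, -12, -15, -5, -16, 0]
D(1):
  [0, -1, -4, -15, -7, -16, 1]
  [-19, 0, 0, -18, 2, -14, -3]
  [-6, -5, 0, -18, -9, -22, -5]
  [-10, -5, -14, 0, -16, -26, -9]
  [-10, -5, -14, -10, 0, -4, -3]
  [-17, 2, -21, -16, -8, 0, -10]
  [-13, -3, -12, -15, -5, -16, 0]
D(2):
  [0, -1, -1, -15, 1, -15, 1]
  [-19, 0, 0, -18, 2, -14, -3]
  [-6, -5, 0, -18, -3, -19, -5]
  [-10, -5, -5, 0, -3, -19, -8]
  [-10, -5, -5, -10, 0, -4, -3]
  [-17, 2, 2, -16, 4, 0, -1]
  [-13, -3, -3, -15, -1, -16, 0]
D(3):
  [0, -1, -1, -15, 1, -15, 1]
  [-6, 0, 0, -18, 2, -14, -3]
  [-6, -5, 0, -18, -3, -19, -5]
  [-10, -5, -5, 0, -3, -19, -8]
  [-10, -5, -5, -10, 0, -4, -3]
  [-4, 2, 2, -16, 4, 0, -1]
  [-9, -3, -3, -15, -1, -16, 0]
D(4):
  [0, -1, -1, -15, 1, -15, 1]
  [-6, 0, 0, -18, 2, -14, -3]
  [-6, -5, 0, -18, -3, -19, -5]
  [-10, -5, -5, 0, -3, -19, -8]
  [-10, -5, -5, -10, 0, -4, -3]
  [-4, 2, 2, -16, 4, 0, -1]
  [-9, -3, -3, -15, -1, -16, 0]
D(5):
  [0, -1, -1, -9, 1, -3, 1]
  [-6, 0, 0, -8, 2, -2, -1]
  [-6, -5, 0, -13, -3, -7, -5]
  [-10, -5, -5, 0, -3, -7, -6]
  [-10, -5, -5, -10, 0, -4, -3]
  [-4, 2, 2, -6, 4, 0, 1]
  [-9, -3, -3, -11, -1, -5, 0]
D(6):
  [0, -1, -1, -9, 1, -3, 1]
  [-6, 0, 0, -8, 2, -2, -1]
  [-6, -5, 0, -13, -3, -7, -5]
  [-10, -5, -5, 0, -3, -7, -6]
  [-8, -2, -2, -10, 0, -4, -3]
  [-4, 2, 2, -6, 4, 0, 1]
  [-9, -3, -3, -11, -1, -5, 0]
D(7):
  [0, -1, -1, -9, 1, -3, 1]
  [-6, 0, 0, -8, 2, -2, -1]
  [-6, -5, 0, -13, -3, -7, -5]
  [-10, -5, -5, 0, -3, -7, -6]
  [-8, -2, -2, -10, 0, -4, -3]
  [-4, 2, 2, -6, 4, 0, 1]
  [-9, -3, -3, -11, -1, -5, 0]
Answer: W*[1][3] = -8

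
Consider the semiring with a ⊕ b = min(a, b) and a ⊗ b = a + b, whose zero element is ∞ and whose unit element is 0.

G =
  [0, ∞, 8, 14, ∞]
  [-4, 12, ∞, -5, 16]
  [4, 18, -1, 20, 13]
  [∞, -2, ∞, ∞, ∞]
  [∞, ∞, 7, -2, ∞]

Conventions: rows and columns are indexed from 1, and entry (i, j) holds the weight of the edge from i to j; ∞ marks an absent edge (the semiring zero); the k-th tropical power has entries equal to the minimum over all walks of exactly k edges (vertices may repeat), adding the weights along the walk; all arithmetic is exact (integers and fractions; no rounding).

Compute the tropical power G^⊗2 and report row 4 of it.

G^⊗2:
  [0, 12, 7, 14, 21]
  [-4, -7, 4, 7, 28]
  [3, 17, -2, 11, 12]
  [-6, 10, ∞, -7, 14]
  [11, -4, 6, 27, 20]
Answer: row 4 of G^⊗2 = [-6, 10, ∞, -7, 14]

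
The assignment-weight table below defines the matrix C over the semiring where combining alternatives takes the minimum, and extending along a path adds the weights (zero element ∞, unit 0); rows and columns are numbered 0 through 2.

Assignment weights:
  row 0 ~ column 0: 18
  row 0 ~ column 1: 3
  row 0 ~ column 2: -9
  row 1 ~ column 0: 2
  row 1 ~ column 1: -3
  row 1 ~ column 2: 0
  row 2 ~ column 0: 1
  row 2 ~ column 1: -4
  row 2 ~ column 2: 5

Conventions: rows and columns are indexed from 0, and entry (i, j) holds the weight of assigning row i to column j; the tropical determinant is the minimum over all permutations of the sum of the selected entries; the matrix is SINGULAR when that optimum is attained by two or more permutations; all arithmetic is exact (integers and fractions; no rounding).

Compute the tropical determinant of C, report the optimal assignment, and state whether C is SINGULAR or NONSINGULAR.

σ = (0, 1, 2): 18 + (-3) + 5 = 20
σ = (0, 2, 1): 18 + 0 + (-4) = 14
σ = (1, 0, 2): 3 + 2 + 5 = 10
σ = (1, 2, 0): 3 + 0 + 1 = 4
σ = (2, 0, 1): (-9) + 2 + (-4) = -11
σ = (2, 1, 0): (-9) + (-3) + 1 = -11
Optimal value attained by: σ = (2, 0, 1).
Answer: det⊕(C) = -11; verdict: SINGULAR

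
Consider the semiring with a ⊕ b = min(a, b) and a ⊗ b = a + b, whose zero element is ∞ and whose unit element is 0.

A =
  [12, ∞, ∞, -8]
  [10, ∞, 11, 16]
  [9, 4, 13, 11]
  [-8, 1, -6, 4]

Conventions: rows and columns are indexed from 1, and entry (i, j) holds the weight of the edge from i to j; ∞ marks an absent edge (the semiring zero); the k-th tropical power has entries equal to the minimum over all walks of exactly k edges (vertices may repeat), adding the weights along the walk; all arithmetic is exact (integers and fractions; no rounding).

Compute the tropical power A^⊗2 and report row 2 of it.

A^⊗2:
  [-16, -7, -14, -4]
  [8, 15, 10, 2]
  [3, 12, 5, 1]
  [-4, -2, -2, -16]
Answer: row 2 of A^⊗2 = [8, 15, 10, 2]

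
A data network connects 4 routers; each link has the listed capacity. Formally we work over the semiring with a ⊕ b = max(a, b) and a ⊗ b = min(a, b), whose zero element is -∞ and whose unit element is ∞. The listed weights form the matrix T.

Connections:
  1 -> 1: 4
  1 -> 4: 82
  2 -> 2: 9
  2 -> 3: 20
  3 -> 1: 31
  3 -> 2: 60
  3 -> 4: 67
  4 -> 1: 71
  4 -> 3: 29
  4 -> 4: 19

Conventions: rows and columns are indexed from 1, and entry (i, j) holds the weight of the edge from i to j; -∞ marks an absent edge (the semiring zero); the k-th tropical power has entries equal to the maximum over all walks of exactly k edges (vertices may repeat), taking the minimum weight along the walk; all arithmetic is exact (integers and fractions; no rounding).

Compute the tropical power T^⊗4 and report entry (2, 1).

T^⊗2:
  [71, -∞, 29, 19]
  [20, 20, 9, 20]
  [67, 9, 29, 31]
  [29, 29, 19, 71]
T^⊗3:
  [29, 29, 19, 71]
  [20, 9, 20, 20]
  [31, 29, 29, 67]
  [71, 19, 29, 29]
T^⊗4:
  [71, 19, 29, 29]
  [20, 20, 20, 20]
  [67, 29, 29, 31]
  [29, 29, 29, 71]
Key observation: the optimum is the walk 2->3->1->4->1, with weight 20 min 31 min 82 min 71 = 20.
Optimal value attained by: walk 2->3->1->4->1.
Answer: (T^⊗4)[2][1] = 20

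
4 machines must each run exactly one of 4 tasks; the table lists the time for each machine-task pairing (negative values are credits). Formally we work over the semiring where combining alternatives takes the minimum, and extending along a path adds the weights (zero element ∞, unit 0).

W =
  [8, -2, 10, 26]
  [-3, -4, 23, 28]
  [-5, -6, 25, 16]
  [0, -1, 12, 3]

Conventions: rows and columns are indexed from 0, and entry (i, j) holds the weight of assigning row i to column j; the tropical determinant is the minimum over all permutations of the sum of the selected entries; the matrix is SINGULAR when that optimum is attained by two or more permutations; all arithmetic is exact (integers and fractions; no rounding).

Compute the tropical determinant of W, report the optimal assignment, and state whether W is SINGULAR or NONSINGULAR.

σ = (0, 1, 2, 3): 8 + (-4) + 25 + 3 = 32
σ = (0, 1, 3, 2): 8 + (-4) + 16 + 12 = 32
σ = (0, 2, 1, 3): 8 + 23 + (-6) + 3 = 28
σ = (0, 2, 3, 1): 8 + 23 + 16 + (-1) = 46
σ = (0, 3, 1, 2): 8 + 28 + (-6) + 12 = 42
σ = (0, 3, 2, 1): 8 + 28 + 25 + (-1) = 60
σ = (1, 0, 2, 3): (-2) + (-3) + 25 + 3 = 23
σ = (1, 0, 3, 2): (-2) + (-3) + 16 + 12 = 23
σ = (1, 2, 0, 3): (-2) + 23 + (-5) + 3 = 19
σ = (1, 2, 3, 0): (-2) + 23 + 16 + 0 = 37
σ = (1, 3, 0, 2): (-2) + 28 + (-5) + 12 = 33
σ = (1, 3, 2, 0): (-2) + 28 + 25 + 0 = 51
σ = (2, 0, 1, 3): 10 + (-3) + (-6) + 3 = 4
σ = (2, 0, 3, 1): 10 + (-3) + 16 + (-1) = 22
σ = (2, 1, 0, 3): 10 + (-4) + (-5) + 3 = 4
σ = (2, 1, 3, 0): 10 + (-4) + 16 + 0 = 22
σ = (2, 3, 0, 1): 10 + 28 + (-5) + (-1) = 32
σ = (2, 3, 1, 0): 10 + 28 + (-6) + 0 = 32
σ = (3, 0, 1, 2): 26 + (-3) + (-6) + 12 = 29
σ = (3, 0, 2, 1): 26 + (-3) + 25 + (-1) = 47
σ = (3, 1, 0, 2): 26 + (-4) + (-5) + 12 = 29
σ = (3, 1, 2, 0): 26 + (-4) + 25 + 0 = 47
σ = (3, 2, 0, 1): 26 + 23 + (-5) + (-1) = 43
σ = (3, 2, 1, 0): 26 + 23 + (-6) + 0 = 43
Optimal value attained by: σ = (2, 0, 1, 3).
Answer: det⊕(W) = 4; verdict: SINGULAR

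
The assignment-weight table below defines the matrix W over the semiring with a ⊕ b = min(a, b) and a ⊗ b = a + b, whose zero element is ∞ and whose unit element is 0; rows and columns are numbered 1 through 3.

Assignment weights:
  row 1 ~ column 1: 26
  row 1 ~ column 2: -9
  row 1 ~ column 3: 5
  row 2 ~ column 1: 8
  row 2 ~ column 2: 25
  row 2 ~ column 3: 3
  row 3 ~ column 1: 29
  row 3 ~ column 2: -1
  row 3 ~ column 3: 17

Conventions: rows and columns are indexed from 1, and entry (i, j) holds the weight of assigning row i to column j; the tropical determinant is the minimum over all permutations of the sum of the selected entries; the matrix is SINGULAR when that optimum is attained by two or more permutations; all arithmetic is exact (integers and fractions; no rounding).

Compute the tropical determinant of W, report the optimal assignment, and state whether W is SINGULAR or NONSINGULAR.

σ = (1, 2, 3): 26 + 25 + 17 = 68
σ = (1, 3, 2): 26 + 3 + (-1) = 28
σ = (2, 1, 3): (-9) + 8 + 17 = 16
σ = (2, 3, 1): (-9) + 3 + 29 = 23
σ = (3, 1, 2): 5 + 8 + (-1) = 12
σ = (3, 2, 1): 5 + 25 + 29 = 59
Optimal value attained by: σ = (3, 1, 2).
Answer: det⊕(W) = 12; verdict: NONSINGULAR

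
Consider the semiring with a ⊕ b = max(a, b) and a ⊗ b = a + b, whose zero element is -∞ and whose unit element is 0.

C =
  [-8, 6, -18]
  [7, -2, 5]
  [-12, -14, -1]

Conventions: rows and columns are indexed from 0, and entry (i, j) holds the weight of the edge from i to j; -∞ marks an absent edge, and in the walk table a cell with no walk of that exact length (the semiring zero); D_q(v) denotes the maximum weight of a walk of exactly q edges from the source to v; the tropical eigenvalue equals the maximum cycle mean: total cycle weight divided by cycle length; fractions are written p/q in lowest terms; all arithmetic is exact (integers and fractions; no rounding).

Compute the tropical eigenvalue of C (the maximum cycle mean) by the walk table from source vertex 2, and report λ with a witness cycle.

q=0: [-∞, -∞, 0]
q=1: [-12, -14, -1]
q=2: [-7, -6, -2]
q=3: [1, -1, -1]
Optimal cycle mean attained by: cycle 0->1->0, total 6 + 7, length 2.
Answer: λ = 13/2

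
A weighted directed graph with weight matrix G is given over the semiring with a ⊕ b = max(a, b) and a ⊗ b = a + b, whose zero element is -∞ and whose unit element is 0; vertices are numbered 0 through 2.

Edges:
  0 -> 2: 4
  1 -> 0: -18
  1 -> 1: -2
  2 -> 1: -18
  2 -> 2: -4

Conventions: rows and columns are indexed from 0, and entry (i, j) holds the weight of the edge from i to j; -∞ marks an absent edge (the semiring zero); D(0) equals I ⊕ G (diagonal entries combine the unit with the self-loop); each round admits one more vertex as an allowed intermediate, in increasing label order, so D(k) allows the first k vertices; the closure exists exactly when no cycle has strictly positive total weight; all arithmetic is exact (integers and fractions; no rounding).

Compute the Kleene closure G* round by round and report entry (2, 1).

D(0):
  [0, -∞, 4]
  [-18, 0, -∞]
  [-∞, -18, 0]
D(1):
  [0, -∞, 4]
  [-18, 0, -14]
  [-∞, -18, 0]
D(2):
  [0, -∞, 4]
  [-18, 0, -14]
  [-36, -18, 0]
D(3):
  [0, -14, 4]
  [-18, 0, -14]
  [-36, -18, 0]
Answer: G*[2][1] = -18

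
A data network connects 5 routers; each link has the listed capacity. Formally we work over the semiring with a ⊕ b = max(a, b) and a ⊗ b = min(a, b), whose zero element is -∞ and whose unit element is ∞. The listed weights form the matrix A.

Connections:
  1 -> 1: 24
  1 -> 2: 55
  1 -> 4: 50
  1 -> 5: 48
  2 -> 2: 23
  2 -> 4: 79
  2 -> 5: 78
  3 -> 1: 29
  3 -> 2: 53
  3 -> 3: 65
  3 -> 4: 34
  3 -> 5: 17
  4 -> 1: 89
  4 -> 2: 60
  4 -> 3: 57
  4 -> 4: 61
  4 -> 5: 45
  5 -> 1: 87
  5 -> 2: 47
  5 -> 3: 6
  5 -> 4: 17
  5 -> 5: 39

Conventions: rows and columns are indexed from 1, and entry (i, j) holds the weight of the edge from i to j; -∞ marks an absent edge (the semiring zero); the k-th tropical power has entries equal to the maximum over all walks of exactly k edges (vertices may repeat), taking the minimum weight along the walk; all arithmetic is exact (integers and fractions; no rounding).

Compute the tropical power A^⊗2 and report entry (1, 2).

A^⊗2:
  [50, 50, 50, 55, 55]
  [79, 60, 57, 61, 45]
  [34, 53, 65, 53, 53]
  [61, 60, 57, 61, 60]
  [39, 55, 17, 50, 48]
Key observation: the optimum is the walk 1->4->2, with weight 50 min 60 = 50.
Optimal value attained by: walk 1->4->2.
Answer: (A^⊗2)[1][2] = 50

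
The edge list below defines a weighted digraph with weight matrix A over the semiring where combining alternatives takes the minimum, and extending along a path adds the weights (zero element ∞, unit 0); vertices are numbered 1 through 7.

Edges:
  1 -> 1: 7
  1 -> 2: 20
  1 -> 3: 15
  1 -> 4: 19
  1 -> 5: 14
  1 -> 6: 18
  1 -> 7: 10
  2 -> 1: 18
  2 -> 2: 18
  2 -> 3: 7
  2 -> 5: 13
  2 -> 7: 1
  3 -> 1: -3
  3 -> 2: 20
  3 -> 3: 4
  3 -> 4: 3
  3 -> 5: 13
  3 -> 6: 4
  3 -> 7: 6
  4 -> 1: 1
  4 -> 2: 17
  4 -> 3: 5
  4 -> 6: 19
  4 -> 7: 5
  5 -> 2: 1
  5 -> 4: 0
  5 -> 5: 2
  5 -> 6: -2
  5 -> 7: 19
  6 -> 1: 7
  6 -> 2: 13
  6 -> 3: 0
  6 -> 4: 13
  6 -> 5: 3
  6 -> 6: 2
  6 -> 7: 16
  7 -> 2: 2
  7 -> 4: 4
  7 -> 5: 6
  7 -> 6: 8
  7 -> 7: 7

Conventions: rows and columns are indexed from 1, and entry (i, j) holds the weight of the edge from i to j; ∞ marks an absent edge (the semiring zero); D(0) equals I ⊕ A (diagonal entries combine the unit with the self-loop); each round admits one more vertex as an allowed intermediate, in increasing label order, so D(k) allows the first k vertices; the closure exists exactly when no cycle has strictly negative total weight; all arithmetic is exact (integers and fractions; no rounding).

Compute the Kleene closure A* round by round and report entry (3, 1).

D(0):
  [0, 20, 15, 19, 14, 18, 10]
  [18, 0, 7, ∞, 13, ∞, 1]
  [-3, 20, 0, 3, 13, 4, 6]
  [1, 17, 5, 0, ∞, 19, 5]
  [∞, 1, ∞, 0, 0, -2, 19]
  [7, 13, 0, 13, 3, 0, 16]
  [∞, 2, ∞, 4, 6, 8, 0]
D(1):
  [0, 20, 15, 19, 14, 18, 10]
  [18, 0, 7, 37, 13, 36, 1]
  [-3, 17, 0, 3, 11, 4, 6]
  [1, 17, 5, 0, 15, 19, 5]
  [∞, 1, ∞, 0, 0, -2, 19]
  [7, 13, 0, 13, 3, 0, 16]
  [∞, 2, ∞, 4, 6, 8, 0]
D(2):
  [0, 20, 15, 19, 14, 18, 10]
  [18, 0, 7, 37, 13, 36, 1]
  [-3, 17, 0, 3, 11, 4, 6]
  [1, 17, 5, 0, 15, 19, 5]
  [19, 1, 8, 0, 0, -2, 2]
  [7, 13, 0, 13, 3, 0, 14]
  [20, 2, 9, 4, 6, 8, 0]
D(3):
  [0, 20, 15, 18, 14, 18, 10]
  [4, 0, 7, 10, 13, 11, 1]
  [-3, 17, 0, 3, 11, 4, 6]
  [1, 17, 5, 0, 15, 9, 5]
  [5, 1, 8, 0, 0, -2, 2]
  [-3, 13, 0, 3, 3, 0, 6]
  [6, 2, 9, 4, 6, 8, 0]
D(4):
  [0, 20, 15, 18, 14, 18, 10]
  [4, 0, 7, 10, 13, 11, 1]
  [-3, 17, 0, 3, 11, 4, 6]
  [1, 17, 5, 0, 15, 9, 5]
  [1, 1, 5, 0, 0, -2, 2]
  [-3, 13, 0, 3, 3, 0, 6]
  [5, 2, 9, 4, 6, 8, 0]
D(5):
  [0, 15, 15, 14, 14, 12, 10]
  [4, 0, 7, 10, 13, 11, 1]
  [-3, 12, 0, 3, 11, 4, 6]
  [1, 16, 5, 0, 15, 9, 5]
  [1, 1, 5, 0, 0, -2, 2]
  [-3, 4, 0, 3, 3, 0, 5]
  [5, 2, 9, 4, 6, 4, 0]
D(6):
  [0, 15, 12, 14, 14, 12, 10]
  [4, 0, 7, 10, 13, 11, 1]
  [-3, 8, 0, 3, 7, 4, 6]
  [1, 13, 5, 0, 12, 9, 5]
  [-5, 1, -2, 0, 0, -2, 2]
  [-3, 4, 0, 3, 3, 0, 5]
  [1, 2, 4, 4, 6, 4, 0]
D(7):
  [0, 12, 12, 14, 14, 12, 10]
  [2, 0, 5, 5, 7, 5, 1]
  [-3, 8, 0, 3, 7, 4, 6]
  [1, 7, 5, 0, 11, 9, 5]
  [-5, 1, -2, 0, 0, -2, 2]
  [-3, 4, 0, 3, 3, 0, 5]
  [1, 2, 4, 4, 6, 4, 0]
Answer: A*[3][1] = -3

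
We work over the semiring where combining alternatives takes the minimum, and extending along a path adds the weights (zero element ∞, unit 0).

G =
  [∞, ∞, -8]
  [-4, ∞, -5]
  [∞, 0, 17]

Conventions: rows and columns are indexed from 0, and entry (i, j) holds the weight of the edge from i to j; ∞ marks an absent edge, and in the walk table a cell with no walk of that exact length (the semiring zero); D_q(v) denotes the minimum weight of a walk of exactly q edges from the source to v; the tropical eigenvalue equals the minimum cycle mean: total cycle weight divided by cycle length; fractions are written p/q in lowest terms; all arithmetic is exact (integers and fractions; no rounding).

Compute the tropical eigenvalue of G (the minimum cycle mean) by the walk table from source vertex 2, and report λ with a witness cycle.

q=0: [∞, ∞, 0]
q=1: [∞, 0, 17]
q=2: [-4, 17, -5]
q=3: [13, -5, -12]
Optimal cycle mean attained by: cycle 0->2->1->0, total (-8) + 0 + (-4), length 3.
Answer: λ = -4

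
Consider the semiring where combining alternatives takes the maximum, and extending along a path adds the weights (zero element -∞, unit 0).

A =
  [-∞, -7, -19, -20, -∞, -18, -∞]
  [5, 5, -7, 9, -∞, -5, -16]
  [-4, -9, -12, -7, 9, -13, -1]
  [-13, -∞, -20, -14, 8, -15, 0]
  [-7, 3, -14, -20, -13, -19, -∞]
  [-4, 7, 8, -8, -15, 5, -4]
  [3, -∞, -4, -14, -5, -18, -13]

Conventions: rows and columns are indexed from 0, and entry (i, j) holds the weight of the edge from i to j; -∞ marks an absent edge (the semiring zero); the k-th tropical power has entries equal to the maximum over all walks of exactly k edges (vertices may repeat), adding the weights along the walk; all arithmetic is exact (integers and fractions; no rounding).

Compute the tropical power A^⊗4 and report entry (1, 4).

A^⊗2:
  [-2, -2, -10, 2, -10, -12, -20]
  [10, 10, 3, 14, 17, 0, 9]
  [2, 12, -5, 0, 1, -8, -7]
  [3, 11, -4, -12, -5, -10, -13]
  [8, 8, -4, 12, -5, -2, -13]
  [12, 12, 13, 16, 17, 10, 7]
  [-8, -2, -10, -11, 5, -13, -5]
A^⊗3:
  [3, 3, -4, 7, 10, -7, 2]
  [15, 20, 8, 19, 22, 5, 14]
  [17, 17, 5, 21, 8, 7, 0]
  [16, 16, 4, 20, 5, 6, -5]
  [13, 13, 6, 17, 20, 3, 12]
  [17, 20, 18, 21, 24, 15, 16]
  [3, 8, -5, 7, -1, -7, -11]
A^⊗4:
  [8, 13, 1, 12, 15, -2, 7]
  [25, 25, 13, 29, 27, 15, 19]
  [22, 22, 15, 26, 29, 12, 21]
  [21, 21, 14, 25, 28, 11, 20]
  [18, 23, 11, 22, 25, 8, 17]
  [25, 27, 23, 29, 29, 20, 21]
  [13, 13, 1, 17, 15, 3, 7]
Key observation: the optimum is the walk 1->1->1->3->4, with weight 5 + 5 + 9 + 8 = 27.
Optimal value attained by: walk 1->1->1->3->4.
Answer: (A^⊗4)[1][4] = 27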